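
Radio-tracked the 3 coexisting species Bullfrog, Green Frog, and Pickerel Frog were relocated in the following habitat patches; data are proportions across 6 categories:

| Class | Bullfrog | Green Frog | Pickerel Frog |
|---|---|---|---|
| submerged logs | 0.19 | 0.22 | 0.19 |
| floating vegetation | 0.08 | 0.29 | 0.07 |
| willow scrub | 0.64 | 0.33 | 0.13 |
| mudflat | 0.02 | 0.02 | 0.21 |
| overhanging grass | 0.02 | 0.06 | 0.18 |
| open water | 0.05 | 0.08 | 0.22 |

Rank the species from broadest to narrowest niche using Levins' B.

Σp_Bullᵢ² = 0.19² + 0.08² + 0.64² + 0.02² + 0.02² + 0.05² = 0.0361 + 0.0064 + 0.4096 + 0.0004 + 0.0004 + 0.0025 = 0.4554
B_Bull = 1 / 0.4554 = 2.1959
Σp_Greeᵢ² = 0.22² + 0.29² + 0.33² + 0.02² + 0.06² + 0.08² = 0.0484 + 0.0841 + 0.1089 + 0.0004 + 0.0036 + 0.0064 = 0.2518
B_Gree = 1 / 0.2518 = 3.9714
Σp_Pickᵢ² = 0.19² + 0.07² + 0.13² + 0.21² + 0.18² + 0.22² = 0.0361 + 0.0049 + 0.0169 + 0.0441 + 0.0324 + 0.0484 = 0.1828
B_Pick = 1 / 0.1828 = 5.4705
Ranking by B (broadest → narrowest): Pickerel Frog (5.47) > Green Frog (3.97) > Bullfrog (2.20)

Pickerel Frog > Green Frog > Bullfrog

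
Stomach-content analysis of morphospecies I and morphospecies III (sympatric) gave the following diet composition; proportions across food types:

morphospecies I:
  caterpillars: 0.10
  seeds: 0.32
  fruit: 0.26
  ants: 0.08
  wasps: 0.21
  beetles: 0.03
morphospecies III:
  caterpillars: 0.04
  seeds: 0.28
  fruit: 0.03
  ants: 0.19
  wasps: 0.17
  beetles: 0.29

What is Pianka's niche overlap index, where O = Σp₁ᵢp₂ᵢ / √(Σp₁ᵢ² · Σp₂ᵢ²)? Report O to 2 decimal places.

Σ p₁ᵢp₂ᵢ = 0.0040 + 0.0896 + 0.0078 + 0.0152 + 0.0357 + 0.0087 = 0.1610
Σp_1ᵢ² = 0.10² + 0.32² + 0.26² + 0.08² + 0.21² + 0.03² = 0.0100 + 0.1024 + 0.0676 + 0.0064 + 0.0441 + 0.0009 = 0.2314
Σp_2ᵢ² = 0.04² + 0.28² + 0.03² + 0.19² + 0.17² + 0.29² = 0.0016 + 0.0784 + 0.0009 + 0.0361 + 0.0289 + 0.0841 = 0.2300
O = 0.1610 / √(0.2314 × 0.2300) = 0.1610 / 0.23070 = 0.6979

0.70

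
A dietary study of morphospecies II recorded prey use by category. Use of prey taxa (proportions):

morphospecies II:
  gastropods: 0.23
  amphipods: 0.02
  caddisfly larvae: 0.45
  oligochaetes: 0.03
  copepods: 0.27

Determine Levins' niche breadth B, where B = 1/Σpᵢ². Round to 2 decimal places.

3.03

Σpᵢ² = 0.23² + 0.02² + 0.45² + 0.03² + 0.27² = 0.0529 + 0.0004 + 0.2025 + 0.0009 + 0.0729 = 0.3296
B = 1 / 0.3296 = 3.0340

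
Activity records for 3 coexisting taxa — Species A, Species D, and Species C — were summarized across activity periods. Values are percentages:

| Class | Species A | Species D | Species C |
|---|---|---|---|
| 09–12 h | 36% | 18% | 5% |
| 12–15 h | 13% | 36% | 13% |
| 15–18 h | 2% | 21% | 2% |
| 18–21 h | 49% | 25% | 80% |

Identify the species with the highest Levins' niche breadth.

Convert percentages to proportions (divide by 100).
Σp_Aᵢ² = 0.36² + 0.13² + 0.02² + 0.49² = 0.1296 + 0.0169 + 0.0004 + 0.2401 = 0.3870
B_A = 1 / 0.3870 = 2.5840
Σp_Dᵢ² = 0.18² + 0.36² + 0.21² + 0.25² = 0.0324 + 0.1296 + 0.0441 + 0.0625 = 0.2686
B_D = 1 / 0.2686 = 3.7230
Σp_Cᵢ² = 0.05² + 0.13² + 0.02² + 0.80² = 0.0025 + 0.0169 + 0.0004 + 0.6400 = 0.6598
B_C = 1 / 0.6598 = 1.5156
Highest B → broadest niche (most generalist): Species D (B = 3.72).

Species D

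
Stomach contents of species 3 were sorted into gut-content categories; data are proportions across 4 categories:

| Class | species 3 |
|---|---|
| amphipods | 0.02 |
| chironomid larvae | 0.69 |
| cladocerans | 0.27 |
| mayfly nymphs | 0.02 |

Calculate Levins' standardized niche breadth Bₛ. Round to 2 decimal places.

0.27

Σpᵢ² = 0.02² + 0.69² + 0.27² + 0.02² = 0.0004 + 0.4761 + 0.0729 + 0.0004 = 0.5498
B = 1 / 0.5498 = 1.8188
Bₛ = (B − 1)/(n − 1) = (1.8188 − 1)/(4 − 1) = 0.8188/3 = 0.2729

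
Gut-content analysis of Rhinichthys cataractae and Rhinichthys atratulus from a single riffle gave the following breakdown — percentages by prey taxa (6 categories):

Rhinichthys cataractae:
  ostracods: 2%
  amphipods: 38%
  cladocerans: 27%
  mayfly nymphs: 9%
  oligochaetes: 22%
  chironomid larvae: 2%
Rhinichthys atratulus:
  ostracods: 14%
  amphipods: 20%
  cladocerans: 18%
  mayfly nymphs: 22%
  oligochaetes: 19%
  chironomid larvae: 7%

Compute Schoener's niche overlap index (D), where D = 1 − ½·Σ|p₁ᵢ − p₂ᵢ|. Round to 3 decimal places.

0.700

Convert percentages to proportions (divide by 100).
Σ|p₁ᵢ − p₂ᵢ| = 0.12 + 0.18 + 0.09 + 0.13 + 0.03 + 0.05 = 0.60
D = 1 − ½ × 0.60 = 1 − 0.300 = 0.70000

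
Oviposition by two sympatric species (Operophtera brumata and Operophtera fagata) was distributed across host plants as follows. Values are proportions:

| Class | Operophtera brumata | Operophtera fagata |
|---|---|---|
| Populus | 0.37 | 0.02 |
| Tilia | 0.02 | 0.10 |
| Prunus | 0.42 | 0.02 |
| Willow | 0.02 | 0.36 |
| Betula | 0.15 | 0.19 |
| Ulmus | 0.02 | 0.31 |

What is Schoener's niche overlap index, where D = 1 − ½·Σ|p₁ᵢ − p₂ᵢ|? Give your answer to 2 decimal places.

Σ|p₁ᵢ − p₂ᵢ| = 0.35 + 0.08 + 0.40 + 0.34 + 0.04 + 0.29 = 1.50
D = 1 − ½ × 1.50 = 1 − 0.750 = 0.2500

0.25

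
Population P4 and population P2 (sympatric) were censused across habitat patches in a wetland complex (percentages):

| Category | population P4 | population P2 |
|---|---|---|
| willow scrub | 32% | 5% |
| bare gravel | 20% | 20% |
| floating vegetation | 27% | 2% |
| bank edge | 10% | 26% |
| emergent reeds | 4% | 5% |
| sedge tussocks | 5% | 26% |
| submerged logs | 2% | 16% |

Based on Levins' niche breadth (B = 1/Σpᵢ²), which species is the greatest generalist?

Convert percentages to proportions (divide by 100).
Σp_P4ᵢ² = 0.32² + 0.20² + 0.27² + 0.10² + 0.04² + 0.05² + 0.02² = 0.1024 + 0.0400 + 0.0729 + 0.0100 + 0.0016 + 0.0025 + 0.0004 = 0.2298
B_P4 = 1 / 0.2298 = 4.3516
Σp_P2ᵢ² = 0.05² + 0.20² + 0.02² + 0.26² + 0.05² + 0.26² + 0.16² = 0.0025 + 0.0400 + 0.0004 + 0.0676 + 0.0025 + 0.0676 + 0.0256 = 0.2062
B_P2 = 1 / 0.2062 = 4.8497
Highest B → broadest niche (most generalist): population P2 (B = 4.85).

population P2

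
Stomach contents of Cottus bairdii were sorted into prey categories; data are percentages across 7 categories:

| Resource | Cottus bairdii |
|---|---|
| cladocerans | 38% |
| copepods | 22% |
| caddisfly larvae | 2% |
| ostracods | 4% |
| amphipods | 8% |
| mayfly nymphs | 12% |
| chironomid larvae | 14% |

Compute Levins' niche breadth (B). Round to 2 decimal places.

Convert percentages to proportions (divide by 100).
Σpᵢ² = 0.38² + 0.22² + 0.02² + 0.04² + 0.08² + 0.12² + 0.14² = 0.1444 + 0.0484 + 0.0004 + 0.0016 + 0.0064 + 0.0144 + 0.0196 = 0.2352
B = 1 / 0.2352 = 4.2517

4.25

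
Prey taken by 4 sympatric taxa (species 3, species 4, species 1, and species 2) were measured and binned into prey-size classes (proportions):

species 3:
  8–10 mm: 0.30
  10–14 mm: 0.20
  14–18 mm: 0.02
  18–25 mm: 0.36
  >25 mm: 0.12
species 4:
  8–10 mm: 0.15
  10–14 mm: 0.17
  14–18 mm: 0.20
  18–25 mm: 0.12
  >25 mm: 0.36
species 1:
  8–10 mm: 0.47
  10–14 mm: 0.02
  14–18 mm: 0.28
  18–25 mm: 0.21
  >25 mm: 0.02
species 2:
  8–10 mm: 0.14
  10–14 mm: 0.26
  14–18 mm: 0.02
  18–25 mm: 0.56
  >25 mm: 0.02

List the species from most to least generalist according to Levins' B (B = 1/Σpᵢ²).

Σp_3ᵢ² = 0.30² + 0.20² + 0.02² + 0.36² + 0.12² = 0.0900 + 0.0400 + 0.0004 + 0.1296 + 0.0144 = 0.2744
B_3 = 1 / 0.2744 = 3.6443
Σp_4ᵢ² = 0.15² + 0.17² + 0.20² + 0.12² + 0.36² = 0.0225 + 0.0289 + 0.0400 + 0.0144 + 0.1296 = 0.2354
B_4 = 1 / 0.2354 = 4.2481
Σp_1ᵢ² = 0.47² + 0.02² + 0.28² + 0.21² + 0.02² = 0.2209 + 0.0004 + 0.0784 + 0.0441 + 0.0004 = 0.3442
B_1 = 1 / 0.3442 = 2.9053
Σp_2ᵢ² = 0.14² + 0.26² + 0.02² + 0.56² + 0.02² = 0.0196 + 0.0676 + 0.0004 + 0.3136 + 0.0004 = 0.4016
B_2 = 1 / 0.4016 = 2.4900
Ranking by B (broadest → narrowest): species 4 (4.25) > species 3 (3.64) > species 1 (2.91) > species 2 (2.49)

species 4 > species 3 > species 1 > species 2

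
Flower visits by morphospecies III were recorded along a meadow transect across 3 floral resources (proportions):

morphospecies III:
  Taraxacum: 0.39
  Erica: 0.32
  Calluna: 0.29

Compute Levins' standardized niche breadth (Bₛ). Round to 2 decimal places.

Σpᵢ² = 0.39² + 0.32² + 0.29² = 0.1521 + 0.1024 + 0.0841 = 0.3386
B = 1 / 0.3386 = 2.9533
Bₛ = (B − 1)/(n − 1) = (2.9533 − 1)/(3 − 1) = 1.9533/2 = 0.9767

0.98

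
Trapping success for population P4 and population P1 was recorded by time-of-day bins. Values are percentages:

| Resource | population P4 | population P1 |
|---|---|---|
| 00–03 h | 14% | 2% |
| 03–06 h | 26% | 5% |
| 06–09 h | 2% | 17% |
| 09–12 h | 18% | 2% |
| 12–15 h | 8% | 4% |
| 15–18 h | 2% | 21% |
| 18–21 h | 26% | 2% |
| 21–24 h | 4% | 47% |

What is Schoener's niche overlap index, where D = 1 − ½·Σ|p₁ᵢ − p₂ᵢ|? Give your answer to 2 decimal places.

0.23

Convert percentages to proportions (divide by 100).
Σ|p₁ᵢ − p₂ᵢ| = 0.12 + 0.21 + 0.15 + 0.16 + 0.04 + 0.19 + 0.24 + 0.43 = 1.54
D = 1 − ½ × 1.54 = 1 − 0.770 = 0.2300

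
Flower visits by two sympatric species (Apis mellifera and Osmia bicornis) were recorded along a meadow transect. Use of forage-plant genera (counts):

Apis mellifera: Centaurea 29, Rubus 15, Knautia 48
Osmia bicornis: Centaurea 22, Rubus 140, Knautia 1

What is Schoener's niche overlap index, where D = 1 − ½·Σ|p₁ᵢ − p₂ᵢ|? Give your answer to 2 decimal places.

0.30

Proportions for Apis mellifera (n=92): 29/92=0.3152, 15/92=0.1630, 48/92=0.5217
Proportions for Osmia bicornis (n=163): 22/163=0.1350, 140/163=0.8589, 1/163=0.0061
Σ|p₁ᵢ − p₂ᵢ| = 0.1802 + 0.6959 + 0.5156 = 1.3917
D = 1 − ½ × 1.3917 = 1 − 0.69585 = 0.30415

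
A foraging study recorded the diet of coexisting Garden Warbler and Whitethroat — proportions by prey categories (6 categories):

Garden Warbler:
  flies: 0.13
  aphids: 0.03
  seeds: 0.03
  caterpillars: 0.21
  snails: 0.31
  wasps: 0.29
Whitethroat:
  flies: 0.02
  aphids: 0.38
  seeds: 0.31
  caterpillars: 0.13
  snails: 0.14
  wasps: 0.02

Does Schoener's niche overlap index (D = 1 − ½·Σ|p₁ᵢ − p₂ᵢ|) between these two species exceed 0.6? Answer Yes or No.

Σ|p₁ᵢ − p₂ᵢ| = 0.11 + 0.35 + 0.28 + 0.08 + 0.17 + 0.27 = 1.26
D = 1 − ½ × 1.26 = 1 − 0.630 = 0.3700
D = 0.3700 < 0.6 → No.

No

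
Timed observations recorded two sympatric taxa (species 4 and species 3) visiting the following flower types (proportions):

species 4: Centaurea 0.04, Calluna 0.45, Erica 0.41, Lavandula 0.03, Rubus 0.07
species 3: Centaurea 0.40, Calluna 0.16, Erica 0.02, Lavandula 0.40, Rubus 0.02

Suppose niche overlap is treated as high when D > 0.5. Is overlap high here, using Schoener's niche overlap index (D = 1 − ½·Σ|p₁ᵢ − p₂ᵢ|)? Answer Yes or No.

Σ|p₁ᵢ − p₂ᵢ| = 0.36 + 0.29 + 0.39 + 0.37 + 0.05 = 1.46
D = 1 − ½ × 1.46 = 1 − 0.730 = 0.2700
D = 0.2700 < 0.5 → No.

No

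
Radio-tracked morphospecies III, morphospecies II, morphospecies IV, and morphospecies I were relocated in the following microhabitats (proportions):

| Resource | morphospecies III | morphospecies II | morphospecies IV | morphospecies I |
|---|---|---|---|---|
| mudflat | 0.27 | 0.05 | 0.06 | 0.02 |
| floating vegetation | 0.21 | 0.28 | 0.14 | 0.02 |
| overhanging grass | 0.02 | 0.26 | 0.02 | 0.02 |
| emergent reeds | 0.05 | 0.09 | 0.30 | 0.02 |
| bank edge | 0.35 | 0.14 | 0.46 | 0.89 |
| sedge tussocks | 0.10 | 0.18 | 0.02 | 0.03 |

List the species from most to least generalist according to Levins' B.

Σp_IIIᵢ² = 0.27² + 0.21² + 0.02² + 0.05² + 0.35² + 0.10² = 0.0729 + 0.0441 + 0.0004 + 0.0025 + 0.1225 + 0.0100 = 0.2524
B_III = 1 / 0.2524 = 3.9620
Σp_IIᵢ² = 0.05² + 0.28² + 0.26² + 0.09² + 0.14² + 0.18² = 0.0025 + 0.0784 + 0.0676 + 0.0081 + 0.0196 + 0.0324 = 0.2086
B_II = 1 / 0.2086 = 4.7939
Σp_IVᵢ² = 0.06² + 0.14² + 0.02² + 0.30² + 0.46² + 0.02² = 0.0036 + 0.0196 + 0.0004 + 0.0900 + 0.2116 + 0.0004 = 0.3256
B_IV = 1 / 0.3256 = 3.0713
Σp_Iᵢ² = 0.02² + 0.02² + 0.02² + 0.02² + 0.89² + 0.03² = 0.0004 + 0.0004 + 0.0004 + 0.0004 + 0.7921 + 0.0009 = 0.7946
B_I = 1 / 0.7946 = 1.2585
Ranking by B (broadest → narrowest): morphospecies II (4.79) > morphospecies III (3.96) > morphospecies IV (3.07) > morphospecies I (1.26)

morphospecies II > morphospecies III > morphospecies IV > morphospecies I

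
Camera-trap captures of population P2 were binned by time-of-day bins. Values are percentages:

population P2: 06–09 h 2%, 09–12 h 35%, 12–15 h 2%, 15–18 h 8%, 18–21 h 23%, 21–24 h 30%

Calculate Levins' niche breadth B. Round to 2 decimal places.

Convert percentages to proportions (divide by 100).
Σpᵢ² = 0.02² + 0.35² + 0.02² + 0.08² + 0.23² + 0.30² = 0.0004 + 0.1225 + 0.0004 + 0.0064 + 0.0529 + 0.0900 = 0.2726
B = 1 / 0.2726 = 3.6684

3.67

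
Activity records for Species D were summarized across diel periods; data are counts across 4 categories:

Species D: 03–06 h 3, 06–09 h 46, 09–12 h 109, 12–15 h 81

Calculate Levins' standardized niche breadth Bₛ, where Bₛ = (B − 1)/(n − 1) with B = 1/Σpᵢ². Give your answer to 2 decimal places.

0.59

Proportions for Species D (n=239): 3/239=0.0126, 46/239=0.1925, 109/239=0.4561, 81/239=0.3389
Σpᵢ² = 0.0126² + 0.1925² + 0.4561² + 0.3389² = 0.000159 + 0.037056 + 0.208027 + 0.114853 = 0.360095
B = 1 / 0.360095 = 2.7770
Bₛ = (B − 1)/(n − 1) = (2.7770 − 1)/(4 − 1) = 1.7770/3 = 0.5923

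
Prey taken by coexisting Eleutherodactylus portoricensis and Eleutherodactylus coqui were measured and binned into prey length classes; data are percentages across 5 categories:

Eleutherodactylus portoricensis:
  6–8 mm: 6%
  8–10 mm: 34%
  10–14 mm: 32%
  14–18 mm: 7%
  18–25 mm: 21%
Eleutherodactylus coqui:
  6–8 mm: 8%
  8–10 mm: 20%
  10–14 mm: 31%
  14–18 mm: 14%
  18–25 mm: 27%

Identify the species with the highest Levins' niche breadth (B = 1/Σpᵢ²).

Convert percentages to proportions (divide by 100).
Σp_portᵢ² = 0.06² + 0.34² + 0.32² + 0.07² + 0.21² = 0.0036 + 0.1156 + 0.1024 + 0.0049 + 0.0441 = 0.2706
B_port = 1 / 0.2706 = 3.6955
Σp_coquᵢ² = 0.08² + 0.20² + 0.31² + 0.14² + 0.27² = 0.0064 + 0.0400 + 0.0961 + 0.0196 + 0.0729 = 0.2350
B_coqu = 1 / 0.2350 = 4.2553
Highest B → broadest niche (most generalist): Eleutherodactylus coqui (B = 4.26).

Eleutherodactylus coqui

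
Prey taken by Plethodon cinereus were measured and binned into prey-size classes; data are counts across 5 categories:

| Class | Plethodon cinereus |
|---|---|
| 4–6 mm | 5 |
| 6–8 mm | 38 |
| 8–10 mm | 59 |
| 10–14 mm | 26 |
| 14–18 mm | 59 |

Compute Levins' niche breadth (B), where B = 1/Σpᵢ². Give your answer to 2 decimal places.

3.84

Proportions for Plethodon cinereus (n=187): 5/187=0.0267, 38/187=0.2032, 59/187=0.3155, 26/187=0.1390, 59/187=0.3155
Σpᵢ² = 0.0267² + 0.2032² + 0.3155² + 0.1390² + 0.3155² = 0.000713 + 0.041290 + 0.099540 + 0.019321 + 0.099540 = 0.260404
B = 1 / 0.260404 = 3.8402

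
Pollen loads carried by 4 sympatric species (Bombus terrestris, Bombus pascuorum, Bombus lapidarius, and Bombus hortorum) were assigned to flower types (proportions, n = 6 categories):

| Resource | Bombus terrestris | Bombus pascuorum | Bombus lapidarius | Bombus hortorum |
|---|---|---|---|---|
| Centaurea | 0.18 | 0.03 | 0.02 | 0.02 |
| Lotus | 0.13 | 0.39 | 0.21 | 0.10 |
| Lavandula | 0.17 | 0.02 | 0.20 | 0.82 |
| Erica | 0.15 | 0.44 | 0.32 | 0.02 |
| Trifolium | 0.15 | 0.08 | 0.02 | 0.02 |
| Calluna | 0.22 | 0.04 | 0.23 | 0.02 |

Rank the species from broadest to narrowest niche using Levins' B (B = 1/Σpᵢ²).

Σp_terrᵢ² = 0.18² + 0.13² + 0.17² + 0.15² + 0.15² + 0.22² = 0.0324 + 0.0169 + 0.0289 + 0.0225 + 0.0225 + 0.0484 = 0.1716
B_terr = 1 / 0.1716 = 5.8275
Σp_pascᵢ² = 0.03² + 0.39² + 0.02² + 0.44² + 0.08² + 0.04² = 0.0009 + 0.1521 + 0.0004 + 0.1936 + 0.0064 + 0.0016 = 0.3550
B_pasc = 1 / 0.3550 = 2.8169
Σp_lapiᵢ² = 0.02² + 0.21² + 0.20² + 0.32² + 0.02² + 0.23² = 0.0004 + 0.0441 + 0.0400 + 0.1024 + 0.0004 + 0.0529 = 0.2402
B_lapi = 1 / 0.2402 = 4.1632
Σp_hortᵢ² = 0.02² + 0.10² + 0.82² + 0.02² + 0.02² + 0.02² = 0.0004 + 0.0100 + 0.6724 + 0.0004 + 0.0004 + 0.0004 = 0.6840
B_hort = 1 / 0.6840 = 1.4620
Ranking by B (broadest → narrowest): Bombus terrestris (5.83) > Bombus lapidarius (4.16) > Bombus pascuorum (2.82) > Bombus hortorum (1.46)

Bombus terrestris > Bombus lapidarius > Bombus pascuorum > Bombus hortorum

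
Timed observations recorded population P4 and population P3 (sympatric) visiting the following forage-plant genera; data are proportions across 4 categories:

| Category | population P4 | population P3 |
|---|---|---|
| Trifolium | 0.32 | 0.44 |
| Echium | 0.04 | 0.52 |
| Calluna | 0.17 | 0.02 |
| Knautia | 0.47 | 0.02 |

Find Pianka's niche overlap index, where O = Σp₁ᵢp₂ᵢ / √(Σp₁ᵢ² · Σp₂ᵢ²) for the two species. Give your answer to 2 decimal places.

Σ p₁ᵢp₂ᵢ = 0.1408 + 0.0208 + 0.0034 + 0.0094 = 0.1744
Σp_1ᵢ² = 0.32² + 0.04² + 0.17² + 0.47² = 0.1024 + 0.0016 + 0.0289 + 0.2209 = 0.3538
Σp_2ᵢ² = 0.44² + 0.52² + 0.02² + 0.02² = 0.1936 + 0.2704 + 0.0004 + 0.0004 = 0.4648
O = 0.1744 / √(0.3538 × 0.4648) = 0.1744 / 0.40552 = 0.4301

0.43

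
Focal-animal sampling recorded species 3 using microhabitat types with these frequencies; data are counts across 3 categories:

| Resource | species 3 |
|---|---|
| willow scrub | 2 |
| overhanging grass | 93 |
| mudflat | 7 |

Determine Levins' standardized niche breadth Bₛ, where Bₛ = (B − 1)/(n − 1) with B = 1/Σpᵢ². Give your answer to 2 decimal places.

0.10

Proportions for species 3 (n=102): 2/102=0.0196, 93/102=0.9118, 7/102=0.0686
Σpᵢ² = 0.0196² + 0.9118² + 0.0686² = 0.000384 + 0.831379 + 0.004706 = 0.836469
B = 1 / 0.836469 = 1.1955
Bₛ = (B − 1)/(n − 1) = (1.1955 − 1)/(3 − 1) = 0.1955/2 = 0.0978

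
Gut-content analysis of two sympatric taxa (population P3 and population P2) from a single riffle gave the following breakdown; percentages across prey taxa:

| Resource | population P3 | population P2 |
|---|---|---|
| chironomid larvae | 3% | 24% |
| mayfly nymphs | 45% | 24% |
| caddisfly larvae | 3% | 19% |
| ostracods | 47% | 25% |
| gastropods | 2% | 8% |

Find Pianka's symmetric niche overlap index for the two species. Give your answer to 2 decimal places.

Convert percentages to proportions (divide by 100).
Σ p₁ᵢp₂ᵢ = 0.0072 + 0.1080 + 0.0057 + 0.1175 + 0.0016 = 0.2400
Σp_1ᵢ² = 0.03² + 0.45² + 0.03² + 0.47² + 0.02² = 0.0009 + 0.2025 + 0.0009 + 0.2209 + 0.0004 = 0.4256
Σp_2ᵢ² = 0.24² + 0.24² + 0.19² + 0.25² + 0.08² = 0.0576 + 0.0576 + 0.0361 + 0.0625 + 0.0064 = 0.2202
O = 0.2400 / √(0.4256 × 0.2202) = 0.2400 / 0.30613 = 0.7840

0.78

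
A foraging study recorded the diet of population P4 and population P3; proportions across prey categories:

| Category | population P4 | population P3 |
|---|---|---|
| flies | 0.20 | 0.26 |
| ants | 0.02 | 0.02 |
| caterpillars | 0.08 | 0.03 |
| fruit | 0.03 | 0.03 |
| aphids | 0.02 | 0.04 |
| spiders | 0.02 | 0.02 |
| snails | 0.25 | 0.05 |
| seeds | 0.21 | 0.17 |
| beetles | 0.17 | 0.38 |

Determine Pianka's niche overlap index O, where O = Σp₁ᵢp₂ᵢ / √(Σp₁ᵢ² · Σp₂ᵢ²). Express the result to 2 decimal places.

0.80

Σ p₁ᵢp₂ᵢ = 0.0520 + 0.0004 + 0.0024 + 0.0009 + 0.0008 + 0.0004 + 0.0125 + 0.0357 + 0.0646 = 0.1697
Σp_1ᵢ² = 0.20² + 0.02² + 0.08² + 0.03² + 0.02² + 0.02² + 0.25² + 0.21² + 0.17² = 0.0400 + 0.0004 + 0.0064 + 0.0009 + 0.0004 + 0.0004 + 0.0625 + 0.0441 + 0.0289 = 0.1840
Σp_2ᵢ² = 0.26² + 0.02² + 0.03² + 0.03² + 0.04² + 0.02² + 0.05² + 0.17² + 0.38² = 0.0676 + 0.0004 + 0.0009 + 0.0009 + 0.0016 + 0.0004 + 0.0025 + 0.0289 + 0.1444 = 0.2476
O = 0.1697 / √(0.1840 × 0.2476) = 0.1697 / 0.21344 = 0.7951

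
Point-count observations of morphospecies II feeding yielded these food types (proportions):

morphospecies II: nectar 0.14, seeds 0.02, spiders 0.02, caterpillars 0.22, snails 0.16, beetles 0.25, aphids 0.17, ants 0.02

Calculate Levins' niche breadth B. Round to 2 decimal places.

Σpᵢ² = 0.14² + 0.02² + 0.02² + 0.22² + 0.16² + 0.25² + 0.17² + 0.02² = 0.0196 + 0.0004 + 0.0004 + 0.0484 + 0.0256 + 0.0625 + 0.0289 + 0.0004 = 0.1862
B = 1 / 0.1862 = 5.3706

5.37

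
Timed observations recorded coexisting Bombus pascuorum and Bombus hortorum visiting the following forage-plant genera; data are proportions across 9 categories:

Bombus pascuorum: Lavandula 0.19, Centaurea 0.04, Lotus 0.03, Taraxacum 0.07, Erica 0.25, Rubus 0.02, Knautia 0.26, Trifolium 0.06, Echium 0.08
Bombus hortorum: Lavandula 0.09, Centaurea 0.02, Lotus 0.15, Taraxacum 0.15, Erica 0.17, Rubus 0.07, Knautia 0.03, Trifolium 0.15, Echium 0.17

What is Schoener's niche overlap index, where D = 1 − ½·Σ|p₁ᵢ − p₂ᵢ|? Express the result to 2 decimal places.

Σ|p₁ᵢ − p₂ᵢ| = 0.10 + 0.02 + 0.12 + 0.08 + 0.08 + 0.05 + 0.23 + 0.09 + 0.09 = 0.86
D = 1 − ½ × 0.86 = 1 − 0.430 = 0.5700

0.57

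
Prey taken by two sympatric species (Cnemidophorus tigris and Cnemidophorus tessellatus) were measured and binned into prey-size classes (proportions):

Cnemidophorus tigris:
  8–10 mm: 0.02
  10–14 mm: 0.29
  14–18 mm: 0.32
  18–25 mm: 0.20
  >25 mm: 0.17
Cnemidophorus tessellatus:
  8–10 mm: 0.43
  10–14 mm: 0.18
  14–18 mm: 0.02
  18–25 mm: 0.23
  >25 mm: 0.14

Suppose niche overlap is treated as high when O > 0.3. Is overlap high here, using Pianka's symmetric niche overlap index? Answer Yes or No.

Yes

Σ p₁ᵢp₂ᵢ = 0.0086 + 0.0522 + 0.0064 + 0.0460 + 0.0238 = 0.1370
Σp_1ᵢ² = 0.02² + 0.29² + 0.32² + 0.20² + 0.17² = 0.0004 + 0.0841 + 0.1024 + 0.0400 + 0.0289 = 0.2558
Σp_2ᵢ² = 0.43² + 0.18² + 0.02² + 0.23² + 0.14² = 0.1849 + 0.0324 + 0.0004 + 0.0529 + 0.0196 = 0.2902
O = 0.1370 / √(0.2558 × 0.2902) = 0.1370 / 0.27246 = 0.5028
O = 0.5028 > 0.3 → Yes.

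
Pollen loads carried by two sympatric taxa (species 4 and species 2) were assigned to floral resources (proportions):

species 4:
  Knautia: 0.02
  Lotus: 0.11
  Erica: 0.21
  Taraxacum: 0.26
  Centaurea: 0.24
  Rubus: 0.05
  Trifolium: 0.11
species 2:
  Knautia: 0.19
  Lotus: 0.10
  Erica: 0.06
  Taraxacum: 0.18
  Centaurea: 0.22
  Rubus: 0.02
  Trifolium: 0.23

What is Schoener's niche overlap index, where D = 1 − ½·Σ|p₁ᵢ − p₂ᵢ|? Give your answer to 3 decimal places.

Σ|p₁ᵢ − p₂ᵢ| = 0.17 + 0.01 + 0.15 + 0.08 + 0.02 + 0.03 + 0.12 = 0.58
D = 1 − ½ × 0.58 = 1 − 0.290 = 0.71000

0.710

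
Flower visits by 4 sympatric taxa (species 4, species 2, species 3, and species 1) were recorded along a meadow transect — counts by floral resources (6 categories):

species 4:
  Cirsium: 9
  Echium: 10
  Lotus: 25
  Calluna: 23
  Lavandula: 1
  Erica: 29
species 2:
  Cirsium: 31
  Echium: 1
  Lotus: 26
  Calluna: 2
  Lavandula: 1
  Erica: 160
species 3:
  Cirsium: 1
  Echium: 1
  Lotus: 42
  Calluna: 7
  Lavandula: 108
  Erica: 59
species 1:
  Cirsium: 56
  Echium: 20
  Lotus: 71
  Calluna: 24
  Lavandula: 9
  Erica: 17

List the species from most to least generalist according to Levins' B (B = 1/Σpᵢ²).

species 4 > species 1 > species 3 > species 2

Proportions for species 4 (n=97): 9/97=0.0928, 10/97=0.1031, 25/97=0.2577, 23/97=0.2371, 1/97=0.0103, 29/97=0.2990
Proportions for species 2 (n=221): 31/221=0.1403, 1/221=0.0045, 26/221=0.1176, 2/221=0.0090, 1/221=0.0045, 160/221=0.7240
Proportions for species 3 (n=218): 1/218=0.0046, 1/218=0.0046, 42/218=0.1927, 7/218=0.0321, 108/218=0.4954, 59/218=0.2706
Proportions for species 1 (n=197): 56/197=0.2843, 20/197=0.1015, 71/197=0.3604, 24/197=0.1218, 9/197=0.0457, 17/197=0.0863
Σp_4ᵢ² = 0.0928² + 0.1031² + 0.2577² + 0.2371² + 0.0103² + 0.2990² = 0.008612 + 0.010630 + 0.066409 + 0.056216 + 0.000106 + 0.089401 = 0.231374
B_4 = 1 / 0.231374 = 4.3220
Σp_2ᵢ² = 0.1403² + 0.0045² + 0.1176² + 0.0090² + 0.0045² + 0.7240² = 0.019684 + 0.000020 + 0.013830 + 0.000081 + 0.000020 + 0.524176 = 0.557811
B_2 = 1 / 0.557811 = 1.7927
Σp_3ᵢ² = 0.0046² + 0.0046² + 0.1927² + 0.0321² + 0.4954² + 0.2706² = 0.000021 + 0.000021 + 0.037133 + 0.001030 + 0.245421 + 0.073224 = 0.356850
B_3 = 1 / 0.356850 = 2.8023
Σp_1ᵢ² = 0.2843² + 0.1015² + 0.3604² + 0.1218² + 0.0457² + 0.0863² = 0.080826 + 0.010302 + 0.129888 + 0.014835 + 0.002088 + 0.007448 = 0.245387
B_1 = 1 / 0.245387 = 4.0752
Ranking by B (broadest → narrowest): species 4 (4.32) > species 1 (4.08) > species 3 (2.80) > species 2 (1.79)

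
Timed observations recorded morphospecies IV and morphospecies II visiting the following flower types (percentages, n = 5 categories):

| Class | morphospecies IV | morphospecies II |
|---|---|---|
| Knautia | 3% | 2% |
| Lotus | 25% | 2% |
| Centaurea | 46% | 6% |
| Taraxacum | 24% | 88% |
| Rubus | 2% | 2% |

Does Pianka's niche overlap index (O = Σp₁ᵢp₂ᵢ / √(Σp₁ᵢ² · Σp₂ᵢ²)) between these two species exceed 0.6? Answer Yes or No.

Convert percentages to proportions (divide by 100).
Σ p₁ᵢp₂ᵢ = 0.0006 + 0.0050 + 0.0276 + 0.2112 + 0.0004 = 0.2448
Σp_1ᵢ² = 0.03² + 0.25² + 0.46² + 0.24² + 0.02² = 0.0009 + 0.0625 + 0.2116 + 0.0576 + 0.0004 = 0.3330
Σp_2ᵢ² = 0.02² + 0.02² + 0.06² + 0.88² + 0.02² = 0.0004 + 0.0004 + 0.0036 + 0.7744 + 0.0004 = 0.7792
O = 0.2448 / √(0.3330 × 0.7792) = 0.2448 / 0.50939 = 0.4806
O = 0.4806 < 0.6 → No.

No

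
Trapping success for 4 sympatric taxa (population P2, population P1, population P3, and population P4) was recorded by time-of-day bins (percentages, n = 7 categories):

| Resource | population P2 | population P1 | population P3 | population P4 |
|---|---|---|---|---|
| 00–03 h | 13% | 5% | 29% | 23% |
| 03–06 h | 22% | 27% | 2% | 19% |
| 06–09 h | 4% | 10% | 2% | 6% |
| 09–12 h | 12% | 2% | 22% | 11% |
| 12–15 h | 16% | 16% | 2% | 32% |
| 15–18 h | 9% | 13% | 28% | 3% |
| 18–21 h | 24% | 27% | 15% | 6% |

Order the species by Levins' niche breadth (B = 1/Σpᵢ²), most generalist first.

Convert percentages to proportions (divide by 100).
Σp_P2ᵢ² = 0.13² + 0.22² + 0.04² + 0.12² + 0.16² + 0.09² + 0.24² = 0.0169 + 0.0484 + 0.0016 + 0.0144 + 0.0256 + 0.0081 + 0.0576 = 0.1726
B_P2 = 1 / 0.1726 = 5.7937
Σp_P1ᵢ² = 0.05² + 0.27² + 0.10² + 0.02² + 0.16² + 0.13² + 0.27² = 0.0025 + 0.0729 + 0.0100 + 0.0004 + 0.0256 + 0.0169 + 0.0729 = 0.2012
B_P1 = 1 / 0.2012 = 4.9702
Σp_P3ᵢ² = 0.29² + 0.02² + 0.02² + 0.22² + 0.02² + 0.28² + 0.15² = 0.0841 + 0.0004 + 0.0004 + 0.0484 + 0.0004 + 0.0784 + 0.0225 = 0.2346
B_P3 = 1 / 0.2346 = 4.2626
Σp_P4ᵢ² = 0.23² + 0.19² + 0.06² + 0.11² + 0.32² + 0.03² + 0.06² = 0.0529 + 0.0361 + 0.0036 + 0.0121 + 0.1024 + 0.0009 + 0.0036 = 0.2116
B_P4 = 1 / 0.2116 = 4.7259
Ranking by B (broadest → narrowest): population P2 (5.79) > population P1 (4.97) > population P4 (4.73) > population P3 (4.26)

population P2 > population P1 > population P4 > population P3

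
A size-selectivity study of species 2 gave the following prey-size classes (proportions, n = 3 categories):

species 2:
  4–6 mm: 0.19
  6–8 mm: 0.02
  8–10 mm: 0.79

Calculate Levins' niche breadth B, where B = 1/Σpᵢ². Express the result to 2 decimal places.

Σpᵢ² = 0.19² + 0.02² + 0.79² = 0.0361 + 0.0004 + 0.6241 = 0.6606
B = 1 / 0.6606 = 1.5138

1.51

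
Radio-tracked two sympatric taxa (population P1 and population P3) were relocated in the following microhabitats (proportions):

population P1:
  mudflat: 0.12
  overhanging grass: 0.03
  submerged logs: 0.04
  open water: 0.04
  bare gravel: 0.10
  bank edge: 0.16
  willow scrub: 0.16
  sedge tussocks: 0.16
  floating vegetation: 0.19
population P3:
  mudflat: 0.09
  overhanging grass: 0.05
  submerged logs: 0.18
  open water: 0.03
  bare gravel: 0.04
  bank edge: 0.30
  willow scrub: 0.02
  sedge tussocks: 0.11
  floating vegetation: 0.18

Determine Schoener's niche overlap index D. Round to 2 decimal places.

0.70

Σ|p₁ᵢ − p₂ᵢ| = 0.03 + 0.02 + 0.14 + 0.01 + 0.06 + 0.14 + 0.14 + 0.05 + 0.01 = 0.60
D = 1 − ½ × 0.60 = 1 − 0.300 = 0.7000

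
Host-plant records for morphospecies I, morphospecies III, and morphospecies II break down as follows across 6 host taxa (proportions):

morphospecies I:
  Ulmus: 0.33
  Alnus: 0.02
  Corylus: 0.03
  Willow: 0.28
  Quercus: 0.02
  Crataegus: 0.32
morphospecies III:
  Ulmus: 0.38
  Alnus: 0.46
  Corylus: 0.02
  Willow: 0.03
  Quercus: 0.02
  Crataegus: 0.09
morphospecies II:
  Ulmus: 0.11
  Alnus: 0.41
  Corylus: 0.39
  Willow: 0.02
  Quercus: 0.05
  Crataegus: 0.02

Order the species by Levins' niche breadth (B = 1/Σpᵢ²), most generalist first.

Σp_Iᵢ² = 0.33² + 0.02² + 0.03² + 0.28² + 0.02² + 0.32² = 0.1089 + 0.0004 + 0.0009 + 0.0784 + 0.0004 + 0.1024 = 0.2914
B_I = 1 / 0.2914 = 3.4317
Σp_IIIᵢ² = 0.38² + 0.46² + 0.02² + 0.03² + 0.02² + 0.09² = 0.1444 + 0.2116 + 0.0004 + 0.0009 + 0.0004 + 0.0081 = 0.3658
B_III = 1 / 0.3658 = 2.7337
Σp_IIᵢ² = 0.11² + 0.41² + 0.39² + 0.02² + 0.05² + 0.02² = 0.0121 + 0.1681 + 0.1521 + 0.0004 + 0.0025 + 0.0004 = 0.3356
B_II = 1 / 0.3356 = 2.9797
Ranking by B (broadest → narrowest): morphospecies I (3.43) > morphospecies II (2.98) > morphospecies III (2.73)

morphospecies I > morphospecies II > morphospecies III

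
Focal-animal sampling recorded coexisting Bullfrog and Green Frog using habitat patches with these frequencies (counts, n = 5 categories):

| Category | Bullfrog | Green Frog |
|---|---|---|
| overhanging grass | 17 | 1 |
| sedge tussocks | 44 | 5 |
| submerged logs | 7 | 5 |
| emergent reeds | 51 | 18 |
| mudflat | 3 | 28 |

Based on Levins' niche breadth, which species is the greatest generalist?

Bullfrog

Proportions for Bullfrog (n=122): 17/122=0.1393, 44/122=0.3607, 7/122=0.0574, 51/122=0.4180, 3/122=0.0246
Proportions for Green Frog (n=57): 1/57=0.0175, 5/57=0.0877, 5/57=0.0877, 18/57=0.3158, 28/57=0.4912
Σp_Bullᵢ² = 0.1393² + 0.3607² + 0.0574² + 0.4180² + 0.0246² = 0.019404 + 0.130104 + 0.003295 + 0.174724 + 0.000605 = 0.328132
B_Bull = 1 / 0.328132 = 3.0476
Σp_Frogᵢ² = 0.0175² + 0.0877² + 0.0877² + 0.3158² + 0.4912² = 0.000306 + 0.007691 + 0.007691 + 0.099730 + 0.241277 = 0.356695
B_Frog = 1 / 0.356695 = 2.8035
Highest B → broadest niche (most generalist): Bullfrog (B = 3.05).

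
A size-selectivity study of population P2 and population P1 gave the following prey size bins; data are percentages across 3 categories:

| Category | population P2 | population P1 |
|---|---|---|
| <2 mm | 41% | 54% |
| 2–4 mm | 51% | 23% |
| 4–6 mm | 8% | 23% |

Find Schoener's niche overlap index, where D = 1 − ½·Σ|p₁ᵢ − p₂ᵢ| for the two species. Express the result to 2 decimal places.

Convert percentages to proportions (divide by 100).
Σ|p₁ᵢ − p₂ᵢ| = 0.13 + 0.28 + 0.15 = 0.56
D = 1 − ½ × 0.56 = 1 − 0.280 = 0.7200

0.72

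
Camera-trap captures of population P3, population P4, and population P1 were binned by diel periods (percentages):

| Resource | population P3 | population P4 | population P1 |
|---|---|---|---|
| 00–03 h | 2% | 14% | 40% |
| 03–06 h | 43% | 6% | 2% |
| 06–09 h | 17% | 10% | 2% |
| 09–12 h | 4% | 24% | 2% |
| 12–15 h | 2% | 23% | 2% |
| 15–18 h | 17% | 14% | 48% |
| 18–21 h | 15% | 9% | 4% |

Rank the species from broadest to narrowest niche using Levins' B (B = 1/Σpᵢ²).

Convert percentages to proportions (divide by 100).
Σp_P3ᵢ² = 0.02² + 0.43² + 0.17² + 0.04² + 0.02² + 0.17² + 0.15² = 0.0004 + 0.1849 + 0.0289 + 0.0016 + 0.0004 + 0.0289 + 0.0225 = 0.2676
B_P3 = 1 / 0.2676 = 3.7369
Σp_P4ᵢ² = 0.14² + 0.06² + 0.10² + 0.24² + 0.23² + 0.14² + 0.09² = 0.0196 + 0.0036 + 0.0100 + 0.0576 + 0.0529 + 0.0196 + 0.0081 = 0.1714
B_P4 = 1 / 0.1714 = 5.8343
Σp_P1ᵢ² = 0.40² + 0.02² + 0.02² + 0.02² + 0.02² + 0.48² + 0.04² = 0.1600 + 0.0004 + 0.0004 + 0.0004 + 0.0004 + 0.2304 + 0.0016 = 0.3936
B_P1 = 1 / 0.3936 = 2.5407
Ranking by B (broadest → narrowest): population P4 (5.83) > population P3 (3.74) > population P1 (2.54)

population P4 > population P3 > population P1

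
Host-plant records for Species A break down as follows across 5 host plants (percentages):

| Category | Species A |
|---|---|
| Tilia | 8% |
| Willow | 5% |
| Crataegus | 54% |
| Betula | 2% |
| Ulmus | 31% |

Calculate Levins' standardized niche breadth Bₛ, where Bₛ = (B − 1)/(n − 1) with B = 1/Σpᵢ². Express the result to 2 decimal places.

Convert percentages to proportions (divide by 100).
Σpᵢ² = 0.08² + 0.05² + 0.54² + 0.02² + 0.31² = 0.0064 + 0.0025 + 0.2916 + 0.0004 + 0.0961 = 0.3970
B = 1 / 0.3970 = 2.5189
Bₛ = (B − 1)/(n − 1) = (2.5189 − 1)/(5 − 1) = 1.5189/4 = 0.3797

0.38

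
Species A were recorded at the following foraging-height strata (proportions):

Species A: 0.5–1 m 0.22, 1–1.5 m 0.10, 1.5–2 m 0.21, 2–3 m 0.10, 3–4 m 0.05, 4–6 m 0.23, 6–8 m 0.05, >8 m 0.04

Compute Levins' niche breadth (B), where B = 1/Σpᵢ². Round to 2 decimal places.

5.81

Σpᵢ² = 0.22² + 0.10² + 0.21² + 0.10² + 0.05² + 0.23² + 0.05² + 0.04² = 0.0484 + 0.0100 + 0.0441 + 0.0100 + 0.0025 + 0.0529 + 0.0025 + 0.0016 = 0.1720
B = 1 / 0.1720 = 5.8140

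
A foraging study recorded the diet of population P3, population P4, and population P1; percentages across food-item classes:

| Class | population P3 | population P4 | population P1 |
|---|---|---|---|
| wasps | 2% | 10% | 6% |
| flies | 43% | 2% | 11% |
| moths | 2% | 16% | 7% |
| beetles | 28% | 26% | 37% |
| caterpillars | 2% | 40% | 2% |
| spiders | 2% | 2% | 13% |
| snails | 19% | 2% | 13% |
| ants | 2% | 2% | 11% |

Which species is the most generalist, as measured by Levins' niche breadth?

Convert percentages to proportions (divide by 100).
Σp_P3ᵢ² = 0.02² + 0.43² + 0.02² + 0.28² + 0.02² + 0.02² + 0.19² + 0.02² = 0.0004 + 0.1849 + 0.0004 + 0.0784 + 0.0004 + 0.0004 + 0.0361 + 0.0004 = 0.3014
B_P3 = 1 / 0.3014 = 3.3179
Σp_P4ᵢ² = 0.10² + 0.02² + 0.16² + 0.26² + 0.40² + 0.02² + 0.02² + 0.02² = 0.0100 + 0.0004 + 0.0256 + 0.0676 + 0.1600 + 0.0004 + 0.0004 + 0.0004 = 0.2648
B_P4 = 1 / 0.2648 = 3.7764
Σp_P1ᵢ² = 0.06² + 0.11² + 0.07² + 0.37² + 0.02² + 0.13² + 0.13² + 0.11² = 0.0036 + 0.0121 + 0.0049 + 0.1369 + 0.0004 + 0.0169 + 0.0169 + 0.0121 = 0.2038
B_P1 = 1 / 0.2038 = 4.9068
Highest B → broadest niche (most generalist): population P1 (B = 4.91).

population P1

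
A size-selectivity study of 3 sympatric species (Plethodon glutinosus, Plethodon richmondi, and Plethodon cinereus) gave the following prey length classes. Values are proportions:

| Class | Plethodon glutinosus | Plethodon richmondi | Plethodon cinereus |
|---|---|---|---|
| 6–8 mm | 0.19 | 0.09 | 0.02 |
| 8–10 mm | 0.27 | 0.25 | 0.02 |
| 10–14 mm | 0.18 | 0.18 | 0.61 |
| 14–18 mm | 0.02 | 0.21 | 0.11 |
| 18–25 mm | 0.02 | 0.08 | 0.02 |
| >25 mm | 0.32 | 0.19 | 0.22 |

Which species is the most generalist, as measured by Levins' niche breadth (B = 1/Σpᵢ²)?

Σp_glutᵢ² = 0.19² + 0.27² + 0.18² + 0.02² + 0.02² + 0.32² = 0.0361 + 0.0729 + 0.0324 + 0.0004 + 0.0004 + 0.1024 = 0.2446
B_glut = 1 / 0.2446 = 4.0883
Σp_richᵢ² = 0.09² + 0.25² + 0.18² + 0.21² + 0.08² + 0.19² = 0.0081 + 0.0625 + 0.0324 + 0.0441 + 0.0064 + 0.0361 = 0.1896
B_rich = 1 / 0.1896 = 5.2743
Σp_cineᵢ² = 0.02² + 0.02² + 0.61² + 0.11² + 0.02² + 0.22² = 0.0004 + 0.0004 + 0.3721 + 0.0121 + 0.0004 + 0.0484 = 0.4338
B_cine = 1 / 0.4338 = 2.3052
Highest B → broadest niche (most generalist): Plethodon richmondi (B = 5.27).

Plethodon richmondi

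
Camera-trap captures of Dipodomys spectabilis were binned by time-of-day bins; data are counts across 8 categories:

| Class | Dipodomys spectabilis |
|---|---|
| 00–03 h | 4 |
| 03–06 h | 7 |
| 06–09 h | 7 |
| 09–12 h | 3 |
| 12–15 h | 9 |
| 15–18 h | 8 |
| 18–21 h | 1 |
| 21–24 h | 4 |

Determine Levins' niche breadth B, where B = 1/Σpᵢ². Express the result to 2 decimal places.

Proportions for Dipodomys spectabilis (n=43): 4/43=0.0930, 7/43=0.1628, 7/43=0.1628, 3/43=0.0698, 9/43=0.2093, 8/43=0.1860, 1/43=0.0233, 4/43=0.0930
Σpᵢ² = 0.0930² + 0.1628² + 0.1628² + 0.0698² + 0.2093² + 0.1860² + 0.0233² + 0.0930² = 0.008649 + 0.026504 + 0.026504 + 0.004872 + 0.043806 + 0.034596 + 0.000543 + 0.008649 = 0.154123
B = 1 / 0.154123 = 6.4883

6.49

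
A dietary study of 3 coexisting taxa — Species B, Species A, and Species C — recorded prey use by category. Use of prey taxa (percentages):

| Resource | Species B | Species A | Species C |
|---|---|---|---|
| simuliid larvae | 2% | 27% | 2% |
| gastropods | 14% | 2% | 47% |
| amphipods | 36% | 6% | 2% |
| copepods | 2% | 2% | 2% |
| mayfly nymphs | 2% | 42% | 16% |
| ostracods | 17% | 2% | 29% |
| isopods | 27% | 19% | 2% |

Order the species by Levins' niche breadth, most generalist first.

Convert percentages to proportions (divide by 100).
Σp_Bᵢ² = 0.02² + 0.14² + 0.36² + 0.02² + 0.02² + 0.17² + 0.27² = 0.0004 + 0.0196 + 0.1296 + 0.0004 + 0.0004 + 0.0289 + 0.0729 = 0.2522
B_B = 1 / 0.2522 = 3.9651
Σp_Aᵢ² = 0.27² + 0.02² + 0.06² + 0.02² + 0.42² + 0.02² + 0.19² = 0.0729 + 0.0004 + 0.0036 + 0.0004 + 0.1764 + 0.0004 + 0.0361 = 0.2902
B_A = 1 / 0.2902 = 3.4459
Σp_Cᵢ² = 0.02² + 0.47² + 0.02² + 0.02² + 0.16² + 0.29² + 0.02² = 0.0004 + 0.2209 + 0.0004 + 0.0004 + 0.0256 + 0.0841 + 0.0004 = 0.3322
B_C = 1 / 0.3322 = 3.0102
Ranking by B (broadest → narrowest): Species B (3.97) > Species A (3.45) > Species C (3.01)

Species B > Species A > Species C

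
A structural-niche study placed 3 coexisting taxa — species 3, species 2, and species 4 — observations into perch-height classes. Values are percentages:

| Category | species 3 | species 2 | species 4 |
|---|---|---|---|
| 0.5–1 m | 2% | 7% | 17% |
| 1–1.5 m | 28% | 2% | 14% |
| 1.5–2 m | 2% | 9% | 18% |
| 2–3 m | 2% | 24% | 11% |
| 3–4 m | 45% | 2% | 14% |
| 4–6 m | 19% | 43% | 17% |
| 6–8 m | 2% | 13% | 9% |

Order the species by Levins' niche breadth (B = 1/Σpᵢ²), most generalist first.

species 4 > species 2 > species 3

Convert percentages to proportions (divide by 100).
Σp_3ᵢ² = 0.02² + 0.28² + 0.02² + 0.02² + 0.45² + 0.19² + 0.02² = 0.0004 + 0.0784 + 0.0004 + 0.0004 + 0.2025 + 0.0361 + 0.0004 = 0.3186
B_3 = 1 / 0.3186 = 3.1387
Σp_2ᵢ² = 0.07² + 0.02² + 0.09² + 0.24² + 0.02² + 0.43² + 0.13² = 0.0049 + 0.0004 + 0.0081 + 0.0576 + 0.0004 + 0.1849 + 0.0169 = 0.2732
B_2 = 1 / 0.2732 = 3.6603
Σp_4ᵢ² = 0.17² + 0.14² + 0.18² + 0.11² + 0.14² + 0.17² + 0.09² = 0.0289 + 0.0196 + 0.0324 + 0.0121 + 0.0196 + 0.0289 + 0.0081 = 0.1496
B_4 = 1 / 0.1496 = 6.6845
Ranking by B (broadest → narrowest): species 4 (6.68) > species 2 (3.66) > species 3 (3.14)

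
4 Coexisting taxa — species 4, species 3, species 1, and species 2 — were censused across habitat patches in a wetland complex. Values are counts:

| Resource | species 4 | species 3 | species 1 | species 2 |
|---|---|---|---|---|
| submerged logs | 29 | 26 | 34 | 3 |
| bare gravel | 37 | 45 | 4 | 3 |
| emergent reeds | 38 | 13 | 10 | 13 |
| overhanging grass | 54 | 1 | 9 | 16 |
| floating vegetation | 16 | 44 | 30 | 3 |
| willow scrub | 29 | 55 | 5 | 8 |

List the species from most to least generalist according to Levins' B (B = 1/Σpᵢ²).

species 4 > species 3 > species 2 > species 1

Proportions for species 4 (n=203): 29/203=0.1429, 37/203=0.1823, 38/203=0.1872, 54/203=0.2660, 16/203=0.0788, 29/203=0.1429
Proportions for species 3 (n=184): 26/184=0.1413, 45/184=0.2446, 13/184=0.0707, 1/184=0.0054, 44/184=0.2391, 55/184=0.2989
Proportions for species 1 (n=92): 34/92=0.3696, 4/92=0.0435, 10/92=0.1087, 9/92=0.0978, 30/92=0.3261, 5/92=0.0543
Proportions for species 2 (n=46): 3/46=0.0652, 3/46=0.0652, 13/46=0.2826, 16/46=0.3478, 3/46=0.0652, 8/46=0.1739
Σp_4ᵢ² = 0.1429² + 0.1823² + 0.1872² + 0.2660² + 0.0788² + 0.1429² = 0.020420 + 0.033233 + 0.035044 + 0.070756 + 0.006209 + 0.020420 = 0.186082
B_4 = 1 / 0.186082 = 5.3740
Σp_3ᵢ² = 0.1413² + 0.2446² + 0.0707² + 0.0054² + 0.2391² + 0.2989² = 0.019966 + 0.059829 + 0.004998 + 0.000029 + 0.057169 + 0.089341 = 0.231332
B_3 = 1 / 0.231332 = 4.3228
Σp_1ᵢ² = 0.3696² + 0.0435² + 0.1087² + 0.0978² + 0.3261² + 0.0543² = 0.136604 + 0.001892 + 0.011816 + 0.009565 + 0.106341 + 0.002948 = 0.269166
B_1 = 1 / 0.269166 = 3.7152
Σp_2ᵢ² = 0.0652² + 0.0652² + 0.2826² + 0.3478² + 0.0652² + 0.1739² = 0.004251 + 0.004251 + 0.079863 + 0.120965 + 0.004251 + 0.030241 = 0.243822
B_2 = 1 / 0.243822 = 4.1014
Ranking by B (broadest → narrowest): species 4 (5.37) > species 3 (4.32) > species 2 (4.10) > species 1 (3.72)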